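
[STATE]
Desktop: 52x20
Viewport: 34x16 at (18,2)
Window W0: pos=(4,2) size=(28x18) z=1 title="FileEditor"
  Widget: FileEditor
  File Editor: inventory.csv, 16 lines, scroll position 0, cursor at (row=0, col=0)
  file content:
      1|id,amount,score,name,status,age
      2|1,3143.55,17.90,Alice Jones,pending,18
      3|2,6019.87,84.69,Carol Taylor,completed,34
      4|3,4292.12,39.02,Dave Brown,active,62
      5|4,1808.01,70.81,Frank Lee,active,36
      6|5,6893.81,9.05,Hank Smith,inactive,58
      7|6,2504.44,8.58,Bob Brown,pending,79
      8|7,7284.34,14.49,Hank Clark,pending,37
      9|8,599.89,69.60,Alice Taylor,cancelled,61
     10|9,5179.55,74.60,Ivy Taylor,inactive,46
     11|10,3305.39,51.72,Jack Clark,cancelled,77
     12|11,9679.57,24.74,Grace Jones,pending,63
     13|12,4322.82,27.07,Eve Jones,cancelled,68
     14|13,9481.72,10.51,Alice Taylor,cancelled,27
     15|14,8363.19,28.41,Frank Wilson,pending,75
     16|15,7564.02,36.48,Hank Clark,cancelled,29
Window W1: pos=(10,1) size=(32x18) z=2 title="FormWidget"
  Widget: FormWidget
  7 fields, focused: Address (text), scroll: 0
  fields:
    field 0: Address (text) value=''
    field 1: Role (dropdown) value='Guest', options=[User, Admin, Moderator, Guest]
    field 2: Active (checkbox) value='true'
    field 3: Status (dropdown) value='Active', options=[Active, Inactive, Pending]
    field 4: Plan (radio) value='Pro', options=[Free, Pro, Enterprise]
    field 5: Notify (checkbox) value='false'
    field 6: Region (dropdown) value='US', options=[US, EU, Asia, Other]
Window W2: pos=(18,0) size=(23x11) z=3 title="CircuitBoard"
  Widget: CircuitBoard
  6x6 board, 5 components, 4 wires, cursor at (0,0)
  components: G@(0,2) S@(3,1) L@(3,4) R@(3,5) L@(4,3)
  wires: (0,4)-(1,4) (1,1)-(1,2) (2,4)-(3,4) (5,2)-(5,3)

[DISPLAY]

┠─────────────────────┨┃          
┃   0 1 2 3 4 5       ┃┨          
┃0  [.]      G       ·┃┃          
┃                    │┃┃          
┃1       · ─ ·       ·┃┃          
┃                     ┃┃          
┃2                   ·┃┃          
┃                    │┃┃          
┗━━━━━━━━━━━━━━━━━━━━━┛┃          
                       ┃          
                       ┃          
                       ┃          
                       ┃          
                       ┃          
                       ┃          
                       ┃          


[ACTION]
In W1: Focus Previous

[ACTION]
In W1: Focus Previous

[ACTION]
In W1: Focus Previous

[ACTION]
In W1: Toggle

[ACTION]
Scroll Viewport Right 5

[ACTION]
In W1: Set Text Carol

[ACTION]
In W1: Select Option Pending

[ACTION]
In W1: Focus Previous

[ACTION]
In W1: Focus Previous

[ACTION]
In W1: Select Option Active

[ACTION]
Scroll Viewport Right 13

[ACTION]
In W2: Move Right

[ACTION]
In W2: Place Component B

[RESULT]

┠─────────────────────┨┃          
┃   0 1 2 3 4 5       ┃┨          
┃0      [B]  G       ·┃┃          
┃                    │┃┃          
┃1       · ─ ·       ·┃┃          
┃                     ┃┃          
┃2                   ·┃┃          
┃                    │┃┃          
┗━━━━━━━━━━━━━━━━━━━━━┛┃          
                       ┃          
                       ┃          
                       ┃          
                       ┃          
                       ┃          
                       ┃          
                       ┃          


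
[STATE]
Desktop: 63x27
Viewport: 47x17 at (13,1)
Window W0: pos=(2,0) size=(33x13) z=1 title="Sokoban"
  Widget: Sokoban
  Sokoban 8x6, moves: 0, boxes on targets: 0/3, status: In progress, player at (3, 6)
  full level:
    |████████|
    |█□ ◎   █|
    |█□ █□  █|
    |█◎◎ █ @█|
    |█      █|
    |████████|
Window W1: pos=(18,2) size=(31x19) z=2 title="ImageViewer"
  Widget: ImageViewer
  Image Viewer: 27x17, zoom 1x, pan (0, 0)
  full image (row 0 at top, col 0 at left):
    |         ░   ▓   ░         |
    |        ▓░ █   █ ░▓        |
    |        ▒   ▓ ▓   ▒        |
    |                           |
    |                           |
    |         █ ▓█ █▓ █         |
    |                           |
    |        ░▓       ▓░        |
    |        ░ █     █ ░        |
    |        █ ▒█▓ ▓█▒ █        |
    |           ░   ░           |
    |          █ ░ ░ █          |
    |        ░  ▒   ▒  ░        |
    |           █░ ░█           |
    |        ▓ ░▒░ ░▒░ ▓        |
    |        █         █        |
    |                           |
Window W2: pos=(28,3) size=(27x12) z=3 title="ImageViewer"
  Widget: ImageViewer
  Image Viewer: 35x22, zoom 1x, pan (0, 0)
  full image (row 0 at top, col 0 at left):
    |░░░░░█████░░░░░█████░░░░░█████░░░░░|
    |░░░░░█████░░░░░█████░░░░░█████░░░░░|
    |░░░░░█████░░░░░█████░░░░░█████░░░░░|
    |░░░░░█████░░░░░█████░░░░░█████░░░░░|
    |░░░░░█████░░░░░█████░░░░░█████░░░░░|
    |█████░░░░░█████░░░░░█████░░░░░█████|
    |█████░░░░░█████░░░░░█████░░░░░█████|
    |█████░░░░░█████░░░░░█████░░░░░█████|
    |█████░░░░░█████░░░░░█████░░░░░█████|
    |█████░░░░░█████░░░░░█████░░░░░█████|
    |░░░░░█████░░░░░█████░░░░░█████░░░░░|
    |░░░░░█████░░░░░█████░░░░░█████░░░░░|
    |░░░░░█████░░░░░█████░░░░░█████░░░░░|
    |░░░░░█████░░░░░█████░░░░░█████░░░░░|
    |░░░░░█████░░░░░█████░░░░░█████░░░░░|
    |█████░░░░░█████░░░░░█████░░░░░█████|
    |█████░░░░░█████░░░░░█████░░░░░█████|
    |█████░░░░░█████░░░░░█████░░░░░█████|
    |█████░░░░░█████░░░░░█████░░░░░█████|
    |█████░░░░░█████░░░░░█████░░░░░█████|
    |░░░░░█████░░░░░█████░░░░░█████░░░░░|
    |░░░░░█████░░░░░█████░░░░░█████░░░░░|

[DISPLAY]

                     ┃                         
─────┏━━━━━━━━━━━━━━━━━━━━━━━━━━━━━┓           
     ┃ ImageVie┏━━━━━━━━━━━━━━━━━━━━━━━━━┓     
     ┠─────────┃ ImageViewer             ┃     
     ┃         ┠─────────────────────────┨     
     ┃        ▓┃░░░░░█████░░░░░█████░░░░░┃     
     ┃        ▒┃░░░░░█████░░░░░█████░░░░░┃     
     ┃         ┃░░░░░█████░░░░░█████░░░░░┃     
0/3  ┃         ┃░░░░░█████░░░░░█████░░░░░┃     
     ┃         ┃░░░░░█████░░░░░█████░░░░░┃     
     ┃         ┃█████░░░░░█████░░░░░█████┃     
━━━━━┃        ░┃█████░░░░░█████░░░░░█████┃     
     ┃        ░┃█████░░░░░█████░░░░░█████┃     
     ┃        █┗━━━━━━━━━━━━━━━━━━━━━━━━━┛     
     ┃           ░   ░             ┃           
     ┃          █ ░ ░ █            ┃           
     ┃        ░  ▒   ▒  ░          ┃           


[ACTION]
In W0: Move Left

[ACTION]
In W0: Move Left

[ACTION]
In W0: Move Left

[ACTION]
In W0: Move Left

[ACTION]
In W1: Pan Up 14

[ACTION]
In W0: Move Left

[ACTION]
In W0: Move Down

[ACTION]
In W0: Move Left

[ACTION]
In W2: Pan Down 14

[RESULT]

                     ┃                         
─────┏━━━━━━━━━━━━━━━━━━━━━━━━━━━━━┓           
     ┃ ImageVie┏━━━━━━━━━━━━━━━━━━━━━━━━━┓     
     ┠─────────┃ ImageViewer             ┃     
     ┃         ┠─────────────────────────┨     
     ┃        ▓┃░░░░░█████░░░░░█████░░░░░┃     
     ┃        ▒┃█████░░░░░█████░░░░░█████┃     
     ┃         ┃█████░░░░░█████░░░░░█████┃     
0/3  ┃         ┃█████░░░░░█████░░░░░█████┃     
     ┃         ┃█████░░░░░█████░░░░░█████┃     
     ┃         ┃█████░░░░░█████░░░░░█████┃     
━━━━━┃        ░┃░░░░░█████░░░░░█████░░░░░┃     
     ┃        ░┃░░░░░█████░░░░░█████░░░░░┃     
     ┃        █┗━━━━━━━━━━━━━━━━━━━━━━━━━┛     
     ┃           ░   ░             ┃           
     ┃          █ ░ ░ █            ┃           
     ┃        ░  ▒   ▒  ░          ┃           


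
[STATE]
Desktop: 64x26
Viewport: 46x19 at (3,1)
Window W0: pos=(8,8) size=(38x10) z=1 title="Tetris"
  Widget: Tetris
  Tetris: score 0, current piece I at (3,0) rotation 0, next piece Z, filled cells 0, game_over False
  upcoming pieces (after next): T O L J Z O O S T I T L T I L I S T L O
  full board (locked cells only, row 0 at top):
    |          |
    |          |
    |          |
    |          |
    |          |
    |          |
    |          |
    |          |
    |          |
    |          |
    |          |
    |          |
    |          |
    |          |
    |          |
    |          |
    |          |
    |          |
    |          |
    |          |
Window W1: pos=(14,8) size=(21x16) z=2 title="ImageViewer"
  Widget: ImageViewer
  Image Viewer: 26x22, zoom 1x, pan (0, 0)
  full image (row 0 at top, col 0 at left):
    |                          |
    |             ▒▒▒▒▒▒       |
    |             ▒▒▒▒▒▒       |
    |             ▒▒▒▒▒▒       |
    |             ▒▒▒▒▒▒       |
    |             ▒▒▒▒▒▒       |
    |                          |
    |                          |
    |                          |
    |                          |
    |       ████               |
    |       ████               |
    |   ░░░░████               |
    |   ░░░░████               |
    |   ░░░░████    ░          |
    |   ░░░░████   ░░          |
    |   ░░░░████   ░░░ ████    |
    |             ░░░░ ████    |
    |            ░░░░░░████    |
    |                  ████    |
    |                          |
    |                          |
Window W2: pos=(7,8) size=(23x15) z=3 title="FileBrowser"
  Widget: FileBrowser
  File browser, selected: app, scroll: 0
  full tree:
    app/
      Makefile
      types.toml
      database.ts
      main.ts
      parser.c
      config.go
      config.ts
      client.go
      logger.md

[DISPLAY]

                                              
                                              
                                              
                                              
                                              
                                              
                                              
    ┏━━━━━━━━━━━━━━━━━━━━━┓━━━━┓━━━━━━━━━━┓   
    ┃ FileBrowser         ┃    ┃          ┃   
    ┠─────────────────────┨────┨──────────┨   
    ┃> [-] app/           ┃    ┃          ┃   
    ┃    Makefile         ┃▒▒▒▒┃          ┃   
    ┃    types.toml       ┃▒▒▒▒┃          ┃   
    ┃    database.ts      ┃▒▒▒▒┃          ┃   
    ┃    main.ts          ┃▒▒▒▒┃          ┃   
    ┃    parser.c         ┃▒▒▒▒┃          ┃   
    ┃    config.go        ┃    ┃━━━━━━━━━━┛   
    ┃    config.ts        ┃    ┃              
    ┃    client.go        ┃    ┃              


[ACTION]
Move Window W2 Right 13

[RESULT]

                                              
                                              
                                              
                                              
                                              
                                              
                                              
     ┏━━━━━┏━━━━━┏━━━━━━━━━━━━━━━━━━━━━┓━━┓   
     ┃ Tetr┃ Imag┃ FileBrowser         ┃  ┃   
     ┠─────┠─────┠─────────────────────┨──┨   
     ┃     ┃     ┃> [-] app/           ┃  ┃   
     ┃     ┃     ┃    Makefile         ┃  ┃   
     ┃     ┃     ┃    types.toml       ┃  ┃   
     ┃     ┃     ┃    database.ts      ┃  ┃   
     ┃     ┃     ┃    main.ts          ┃  ┃   
     ┃     ┃     ┃    parser.c         ┃  ┃   
     ┗━━━━━┃     ┃    config.go        ┃━━┛   
           ┃     ┃    config.ts        ┃      
           ┃     ┃    client.go        ┃      


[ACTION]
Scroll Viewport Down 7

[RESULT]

                                              
     ┏━━━━━┏━━━━━┏━━━━━━━━━━━━━━━━━━━━━┓━━┓   
     ┃ Tetr┃ Imag┃ FileBrowser         ┃  ┃   
     ┠─────┠─────┠─────────────────────┨──┨   
     ┃     ┃     ┃> [-] app/           ┃  ┃   
     ┃     ┃     ┃    Makefile         ┃  ┃   
     ┃     ┃     ┃    types.toml       ┃  ┃   
     ┃     ┃     ┃    database.ts      ┃  ┃   
     ┃     ┃     ┃    main.ts          ┃  ┃   
     ┃     ┃     ┃    parser.c         ┃  ┃   
     ┗━━━━━┃     ┃    config.go        ┃━━┛   
           ┃     ┃    config.ts        ┃      
           ┃     ┃    client.go        ┃      
           ┃     ┃    logger.md        ┃      
           ┃     ┃                     ┃      
           ┃     ┗━━━━━━━━━━━━━━━━━━━━━┛      
           ┗━━━━━━━━━━━━━━━━━━━┛              
                                              
                                              


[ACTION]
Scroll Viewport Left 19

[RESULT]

                                              
        ┏━━━━━┏━━━━━┏━━━━━━━━━━━━━━━━━━━━━┓━━┓
        ┃ Tetr┃ Imag┃ FileBrowser         ┃  ┃
        ┠─────┠─────┠─────────────────────┨──┨
        ┃     ┃     ┃> [-] app/           ┃  ┃
        ┃     ┃     ┃    Makefile         ┃  ┃
        ┃     ┃     ┃    types.toml       ┃  ┃
        ┃     ┃     ┃    database.ts      ┃  ┃
        ┃     ┃     ┃    main.ts          ┃  ┃
        ┃     ┃     ┃    parser.c         ┃  ┃
        ┗━━━━━┃     ┃    config.go        ┃━━┛
              ┃     ┃    config.ts        ┃   
              ┃     ┃    client.go        ┃   
              ┃     ┃    logger.md        ┃   
              ┃     ┃                     ┃   
              ┃     ┗━━━━━━━━━━━━━━━━━━━━━┛   
              ┗━━━━━━━━━━━━━━━━━━━┛           
                                              
                                              


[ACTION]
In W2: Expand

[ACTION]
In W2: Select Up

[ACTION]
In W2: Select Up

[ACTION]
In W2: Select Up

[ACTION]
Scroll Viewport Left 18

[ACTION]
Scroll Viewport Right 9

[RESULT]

                                              
━━━━━┏━━━━━┏━━━━━━━━━━━━━━━━━━━━━┓━━┓         
 Tetr┃ Imag┃ FileBrowser         ┃  ┃         
─────┠─────┠─────────────────────┨──┨         
     ┃     ┃> [-] app/           ┃  ┃         
     ┃     ┃    Makefile         ┃  ┃         
     ┃     ┃    types.toml       ┃  ┃         
     ┃     ┃    database.ts      ┃  ┃         
     ┃     ┃    main.ts          ┃  ┃         
     ┃     ┃    parser.c         ┃  ┃         
━━━━━┃     ┃    config.go        ┃━━┛         
     ┃     ┃    config.ts        ┃            
     ┃     ┃    client.go        ┃            
     ┃     ┃    logger.md        ┃            
     ┃     ┃                     ┃            
     ┃     ┗━━━━━━━━━━━━━━━━━━━━━┛            
     ┗━━━━━━━━━━━━━━━━━━━┛                    
                                              
                                              


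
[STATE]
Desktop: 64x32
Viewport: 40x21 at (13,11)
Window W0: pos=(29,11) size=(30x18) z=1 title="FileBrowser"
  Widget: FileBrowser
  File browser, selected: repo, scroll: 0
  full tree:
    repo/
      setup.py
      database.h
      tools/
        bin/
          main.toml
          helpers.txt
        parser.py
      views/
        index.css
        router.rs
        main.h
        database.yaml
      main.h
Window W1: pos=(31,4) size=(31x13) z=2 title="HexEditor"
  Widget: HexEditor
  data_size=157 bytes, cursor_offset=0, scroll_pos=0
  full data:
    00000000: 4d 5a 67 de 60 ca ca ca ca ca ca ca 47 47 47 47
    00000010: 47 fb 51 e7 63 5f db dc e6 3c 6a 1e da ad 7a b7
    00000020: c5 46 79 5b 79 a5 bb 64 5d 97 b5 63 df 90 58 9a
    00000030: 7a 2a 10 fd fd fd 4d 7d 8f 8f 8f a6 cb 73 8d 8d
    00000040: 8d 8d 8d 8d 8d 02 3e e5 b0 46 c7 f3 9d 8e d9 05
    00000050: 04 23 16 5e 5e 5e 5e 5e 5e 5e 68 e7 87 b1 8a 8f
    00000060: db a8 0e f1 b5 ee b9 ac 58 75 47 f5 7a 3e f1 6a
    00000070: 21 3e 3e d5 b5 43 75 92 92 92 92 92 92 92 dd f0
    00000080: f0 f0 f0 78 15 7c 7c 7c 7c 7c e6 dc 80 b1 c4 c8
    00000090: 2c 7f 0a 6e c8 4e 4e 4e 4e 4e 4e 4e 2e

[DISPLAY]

                ┏━┃00000040  8d 8d 8d 8d
                ┃ ┃00000050  04 23 16 5e
                ┠─┃00000060  db a8 0e f1
                ┃>┃00000070  21 3e 3e d5
                ┃ ┃00000080  f0 f0 f0 78
                ┃ ┗━━━━━━━━━━━━━━━━━━━━━
                ┃    [+] tools/         
                ┃    [+] views/         
                ┃    main.h             
                ┃                       
                ┃                       
                ┃                       
                ┃                       
                ┃                       
                ┃                       
                ┃                       
                ┃                       
                ┗━━━━━━━━━━━━━━━━━━━━━━━
                                        
                                        
                                        


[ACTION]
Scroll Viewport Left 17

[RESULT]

                             ┏━┃00000040
                             ┃ ┃00000050
                             ┠─┃00000060
                             ┃>┃00000070
                             ┃ ┃00000080
                             ┃ ┗━━━━━━━━
                             ┃    [+] to
                             ┃    [+] vi
                             ┃    main.h
                             ┃          
                             ┃          
                             ┃          
                             ┃          
                             ┃          
                             ┃          
                             ┃          
                             ┃          
                             ┗━━━━━━━━━━
                                        
                                        
                                        


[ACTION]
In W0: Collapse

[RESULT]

                             ┏━┃00000040
                             ┃ ┃00000050
                             ┠─┃00000060
                             ┃>┃00000070
                             ┃ ┃00000080
                             ┃ ┗━━━━━━━━
                             ┃          
                             ┃          
                             ┃          
                             ┃          
                             ┃          
                             ┃          
                             ┃          
                             ┃          
                             ┃          
                             ┃          
                             ┃          
                             ┗━━━━━━━━━━
                                        
                                        
                                        


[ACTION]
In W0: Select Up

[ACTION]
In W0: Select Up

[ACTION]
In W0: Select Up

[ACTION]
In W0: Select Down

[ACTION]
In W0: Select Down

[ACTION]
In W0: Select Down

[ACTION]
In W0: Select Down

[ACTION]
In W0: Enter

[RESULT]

                             ┏━┃00000040
                             ┃ ┃00000050
                             ┠─┃00000060
                             ┃>┃00000070
                             ┃ ┃00000080
                             ┃ ┗━━━━━━━━
                             ┃    [+] to
                             ┃    [+] vi
                             ┃    main.h
                             ┃          
                             ┃          
                             ┃          
                             ┃          
                             ┃          
                             ┃          
                             ┃          
                             ┃          
                             ┗━━━━━━━━━━
                                        
                                        
                                        


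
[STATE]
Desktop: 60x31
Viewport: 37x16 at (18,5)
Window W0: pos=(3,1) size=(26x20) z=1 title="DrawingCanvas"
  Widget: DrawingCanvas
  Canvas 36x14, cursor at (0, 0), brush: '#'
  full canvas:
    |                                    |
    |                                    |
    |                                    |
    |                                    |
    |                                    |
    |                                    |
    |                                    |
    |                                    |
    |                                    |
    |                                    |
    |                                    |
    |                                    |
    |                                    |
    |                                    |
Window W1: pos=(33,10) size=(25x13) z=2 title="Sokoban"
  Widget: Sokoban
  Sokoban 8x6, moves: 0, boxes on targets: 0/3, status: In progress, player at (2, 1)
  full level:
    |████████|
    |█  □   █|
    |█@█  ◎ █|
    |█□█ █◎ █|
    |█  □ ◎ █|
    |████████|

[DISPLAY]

          ┃                          
          ┃                          
          ┃                          
          ┃                          
          ┃                          
          ┃    ┏━━━━━━━━━━━━━━━━━━━━━
          ┃    ┃ Sokoban             
          ┃    ┠─────────────────────
          ┃    ┃████████             
          ┃    ┃█  □   █             
          ┃    ┃█@█  ◎ █             
          ┃    ┃█□█ █◎ █             
          ┃    ┃█  □ ◎ █             
          ┃    ┃████████             
          ┃    ┃Moves: 0  0/3        
━━━━━━━━━━┛    ┃                     


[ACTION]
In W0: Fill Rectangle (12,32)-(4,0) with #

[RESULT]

          ┃                          
          ┃                          
          ┃                          
##########┃                          
##########┃                          
##########┃    ┏━━━━━━━━━━━━━━━━━━━━━
##########┃    ┃ Sokoban             
##########┃    ┠─────────────────────
##########┃    ┃████████             
##########┃    ┃█  □   █             
##########┃    ┃█@█  ◎ █             
##########┃    ┃█□█ █◎ █             
          ┃    ┃█  □ ◎ █             
          ┃    ┃████████             
          ┃    ┃Moves: 0  0/3        
━━━━━━━━━━┛    ┃                     


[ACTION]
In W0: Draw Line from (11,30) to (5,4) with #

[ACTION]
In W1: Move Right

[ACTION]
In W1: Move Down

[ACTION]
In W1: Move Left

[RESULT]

          ┃                          
          ┃                          
          ┃                          
##########┃                          
##########┃                          
##########┃    ┏━━━━━━━━━━━━━━━━━━━━━
##########┃    ┃ Sokoban             
##########┃    ┠─────────────────────
##########┃    ┃████████             
##########┃    ┃█  □   █             
##########┃    ┃█ █  ◎ █             
##########┃    ┃█@█ █◎ █             
          ┃    ┃█□ □ ◎ █             
          ┃    ┃████████             
          ┃    ┃Moves: 1  0/3        
━━━━━━━━━━┛    ┃                     


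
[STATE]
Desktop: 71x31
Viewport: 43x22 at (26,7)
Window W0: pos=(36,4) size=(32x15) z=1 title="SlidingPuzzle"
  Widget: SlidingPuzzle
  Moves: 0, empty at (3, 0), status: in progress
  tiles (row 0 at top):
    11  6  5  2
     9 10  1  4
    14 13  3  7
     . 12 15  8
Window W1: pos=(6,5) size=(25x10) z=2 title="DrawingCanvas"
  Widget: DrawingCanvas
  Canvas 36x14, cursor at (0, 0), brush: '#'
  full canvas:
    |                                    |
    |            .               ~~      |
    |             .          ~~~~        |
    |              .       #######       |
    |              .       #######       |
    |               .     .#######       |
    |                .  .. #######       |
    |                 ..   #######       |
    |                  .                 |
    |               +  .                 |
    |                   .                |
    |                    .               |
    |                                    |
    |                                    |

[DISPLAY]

────┨     ┃┌────┬────┬────┬────┐         ┃ 
    ┃     ┃│ 11 │  6 │  5 │  2 │         ┃ 
    ┃     ┃├────┼────┼────┼────┤         ┃ 
    ┃     ┃│  9 │ 10 │  1 │  4 │         ┃ 
   #┃     ┃├────┼────┼────┼────┤         ┃ 
   #┃     ┃│ 14 │ 13 │  3 │  7 │         ┃ 
  .#┃     ┃├────┼────┼────┼────┤         ┃ 
━━━━┛     ┃│    │ 12 │ 15 │  8 │         ┃ 
          ┃└────┴────┴────┴────┘         ┃ 
          ┃Moves: 0                      ┃ 
          ┃                              ┃ 
          ┗━━━━━━━━━━━━━━━━━━━━━━━━━━━━━━┛ 
                                           
                                           
                                           
                                           
                                           
                                           
                                           
                                           
                                           
                                           


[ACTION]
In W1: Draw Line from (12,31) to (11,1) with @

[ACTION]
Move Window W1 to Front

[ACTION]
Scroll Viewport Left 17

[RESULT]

─────────────────────┨     ┃┌────┬────┬────
                     ┃     ┃│ 11 │  6 │  5 
          .          ┃     ┃├────┼────┼────
           .         ┃     ┃│  9 │ 10 │  1 
            .       #┃     ┃├────┼────┼────
            .       #┃     ┃│ 14 │ 13 │  3 
             .     .#┃     ┃├────┼────┼────
━━━━━━━━━━━━━━━━━━━━━┛     ┃│    │ 12 │ 15 
                           ┃└────┴────┴────
                           ┃Moves: 0       
                           ┃               
                           ┗━━━━━━━━━━━━━━━
                                           
                                           
                                           
                                           
                                           
                                           
                                           
                                           
                                           
                                           


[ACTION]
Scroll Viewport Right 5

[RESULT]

────────────────┨     ┃┌────┬────┬────┬────
                ┃     ┃│ 11 │  6 │  5 │  2 
     .          ┃     ┃├────┼────┼────┼────
      .         ┃     ┃│  9 │ 10 │  1 │  4 
       .       #┃     ┃├────┼────┼────┼────
       .       #┃     ┃│ 14 │ 13 │  3 │  7 
        .     .#┃     ┃├────┼────┼────┼────
━━━━━━━━━━━━━━━━┛     ┃│    │ 12 │ 15 │  8 
                      ┃└────┴────┴────┴────
                      ┃Moves: 0            
                      ┃                    
                      ┗━━━━━━━━━━━━━━━━━━━━
                                           
                                           
                                           
                                           
                                           
                                           
                                           
                                           
                                           
                                           


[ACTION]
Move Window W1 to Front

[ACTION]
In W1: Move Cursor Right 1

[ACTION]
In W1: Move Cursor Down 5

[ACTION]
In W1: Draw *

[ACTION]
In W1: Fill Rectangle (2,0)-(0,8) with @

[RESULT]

────────────────┨     ┃┌────┬────┬────┬────
@@              ┃     ┃│ 11 │  6 │  5 │  2 
@@   .          ┃     ┃├────┼────┼────┼────
@@    .         ┃     ┃│  9 │ 10 │  1 │  4 
       .       #┃     ┃├────┼────┼────┼────
       .       #┃     ┃│ 14 │ 13 │  3 │  7 
        .     .#┃     ┃├────┼────┼────┼────
━━━━━━━━━━━━━━━━┛     ┃│    │ 12 │ 15 │  8 
                      ┃└────┴────┴────┴────
                      ┃Moves: 0            
                      ┃                    
                      ┗━━━━━━━━━━━━━━━━━━━━
                                           
                                           
                                           
                                           
                                           
                                           
                                           
                                           
                                           
                                           


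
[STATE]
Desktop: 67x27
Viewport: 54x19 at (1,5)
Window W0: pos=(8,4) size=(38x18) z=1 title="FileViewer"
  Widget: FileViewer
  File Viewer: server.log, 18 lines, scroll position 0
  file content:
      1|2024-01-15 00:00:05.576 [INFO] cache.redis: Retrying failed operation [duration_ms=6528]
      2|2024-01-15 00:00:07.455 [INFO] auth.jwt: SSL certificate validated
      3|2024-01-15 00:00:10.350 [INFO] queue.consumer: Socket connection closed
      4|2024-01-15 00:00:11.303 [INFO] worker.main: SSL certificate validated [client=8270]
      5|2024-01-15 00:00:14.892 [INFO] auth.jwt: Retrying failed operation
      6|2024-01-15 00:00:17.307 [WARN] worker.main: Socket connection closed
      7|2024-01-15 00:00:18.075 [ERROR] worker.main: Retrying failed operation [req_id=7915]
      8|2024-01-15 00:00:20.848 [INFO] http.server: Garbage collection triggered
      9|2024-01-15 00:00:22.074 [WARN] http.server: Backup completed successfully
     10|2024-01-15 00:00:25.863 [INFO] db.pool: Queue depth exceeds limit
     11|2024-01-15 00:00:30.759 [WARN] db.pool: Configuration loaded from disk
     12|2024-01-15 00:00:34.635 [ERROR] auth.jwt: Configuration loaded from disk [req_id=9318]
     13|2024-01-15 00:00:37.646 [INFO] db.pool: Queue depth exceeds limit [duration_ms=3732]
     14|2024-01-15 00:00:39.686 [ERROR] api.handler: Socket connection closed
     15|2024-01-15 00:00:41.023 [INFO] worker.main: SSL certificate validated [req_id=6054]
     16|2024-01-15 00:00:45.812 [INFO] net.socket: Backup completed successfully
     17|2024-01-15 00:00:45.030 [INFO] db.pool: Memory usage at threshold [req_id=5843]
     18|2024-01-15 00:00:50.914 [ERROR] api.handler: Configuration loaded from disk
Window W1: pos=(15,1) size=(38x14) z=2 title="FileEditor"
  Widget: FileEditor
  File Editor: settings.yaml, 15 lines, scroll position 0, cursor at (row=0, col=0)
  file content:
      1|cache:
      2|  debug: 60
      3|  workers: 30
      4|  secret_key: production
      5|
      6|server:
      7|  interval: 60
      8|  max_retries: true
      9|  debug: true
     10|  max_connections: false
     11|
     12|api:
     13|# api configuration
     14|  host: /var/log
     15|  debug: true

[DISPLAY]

       ┃ FileV┃  debug: 60                        █┃  
       ┠──────┃  workers: 30                      ░┃  
       ┃2024-0┃  secret_key: production           ░┃  
       ┃2024-0┃                                   ░┃  
       ┃2024-0┃server:                            ░┃  
       ┃2024-0┃  interval: 60                     ░┃  
       ┃2024-0┃  max_retries: true                ░┃  
       ┃2024-0┃  debug: true                      ░┃  
       ┃2024-0┃  max_connections: false           ▼┃  
       ┃2024-0┗━━━━━━━━━━━━━━━━━━━━━━━━━━━━━━━━━━━━┛  
       ┃2024-01-15 00:00:22.074 [WARN] http░┃         
       ┃2024-01-15 00:00:25.863 [INFO] db.p░┃         
       ┃2024-01-15 00:00:30.759 [WARN] db.p░┃         
       ┃2024-01-15 00:00:34.635 [ERROR] aut░┃         
       ┃2024-01-15 00:00:37.646 [INFO] db.p░┃         
       ┃2024-01-15 00:00:39.686 [ERROR] api▼┃         
       ┗━━━━━━━━━━━━━━━━━━━━━━━━━━━━━━━━━━━━┛         
                                                      
                                                      


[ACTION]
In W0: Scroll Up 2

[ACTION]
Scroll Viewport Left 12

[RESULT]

        ┃ FileV┃  debug: 60                        █┃ 
        ┠──────┃  workers: 30                      ░┃ 
        ┃2024-0┃  secret_key: production           ░┃ 
        ┃2024-0┃                                   ░┃ 
        ┃2024-0┃server:                            ░┃ 
        ┃2024-0┃  interval: 60                     ░┃ 
        ┃2024-0┃  max_retries: true                ░┃ 
        ┃2024-0┃  debug: true                      ░┃ 
        ┃2024-0┃  max_connections: false           ▼┃ 
        ┃2024-0┗━━━━━━━━━━━━━━━━━━━━━━━━━━━━━━━━━━━━┛ 
        ┃2024-01-15 00:00:22.074 [WARN] http░┃        
        ┃2024-01-15 00:00:25.863 [INFO] db.p░┃        
        ┃2024-01-15 00:00:30.759 [WARN] db.p░┃        
        ┃2024-01-15 00:00:34.635 [ERROR] aut░┃        
        ┃2024-01-15 00:00:37.646 [INFO] db.p░┃        
        ┃2024-01-15 00:00:39.686 [ERROR] api▼┃        
        ┗━━━━━━━━━━━━━━━━━━━━━━━━━━━━━━━━━━━━┛        
                                                      
                                                      


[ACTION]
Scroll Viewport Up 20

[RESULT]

                                                      
               ┏━━━━━━━━━━━━━━━━━━━━━━━━━━━━━━━━━━━━┓ 
               ┃ FileEditor                         ┃ 
               ┠────────────────────────────────────┨ 
        ┏━━━━━━┃█ache:                             ▲┃ 
        ┃ FileV┃  debug: 60                        █┃ 
        ┠──────┃  workers: 30                      ░┃ 
        ┃2024-0┃  secret_key: production           ░┃ 
        ┃2024-0┃                                   ░┃ 
        ┃2024-0┃server:                            ░┃ 
        ┃2024-0┃  interval: 60                     ░┃ 
        ┃2024-0┃  max_retries: true                ░┃ 
        ┃2024-0┃  debug: true                      ░┃ 
        ┃2024-0┃  max_connections: false           ▼┃ 
        ┃2024-0┗━━━━━━━━━━━━━━━━━━━━━━━━━━━━━━━━━━━━┛ 
        ┃2024-01-15 00:00:22.074 [WARN] http░┃        
        ┃2024-01-15 00:00:25.863 [INFO] db.p░┃        
        ┃2024-01-15 00:00:30.759 [WARN] db.p░┃        
        ┃2024-01-15 00:00:34.635 [ERROR] aut░┃        


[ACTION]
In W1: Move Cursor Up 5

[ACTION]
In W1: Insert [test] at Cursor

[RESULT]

                                                      
               ┏━━━━━━━━━━━━━━━━━━━━━━━━━━━━━━━━━━━━┓ 
               ┃ FileEditor                         ┃ 
               ┠────────────────────────────────────┨ 
        ┏━━━━━━┃test█ache:                         ▲┃ 
        ┃ FileV┃  debug: 60                        █┃ 
        ┠──────┃  workers: 30                      ░┃ 
        ┃2024-0┃  secret_key: production           ░┃ 
        ┃2024-0┃                                   ░┃ 
        ┃2024-0┃server:                            ░┃ 
        ┃2024-0┃  interval: 60                     ░┃ 
        ┃2024-0┃  max_retries: true                ░┃ 
        ┃2024-0┃  debug: true                      ░┃ 
        ┃2024-0┃  max_connections: false           ▼┃ 
        ┃2024-0┗━━━━━━━━━━━━━━━━━━━━━━━━━━━━━━━━━━━━┛ 
        ┃2024-01-15 00:00:22.074 [WARN] http░┃        
        ┃2024-01-15 00:00:25.863 [INFO] db.p░┃        
        ┃2024-01-15 00:00:30.759 [WARN] db.p░┃        
        ┃2024-01-15 00:00:34.635 [ERROR] aut░┃        
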